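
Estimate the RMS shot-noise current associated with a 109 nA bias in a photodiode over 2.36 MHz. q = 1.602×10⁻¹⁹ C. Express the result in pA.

287 pA

I_n = √(2qI·B)
2qI·B = 2 × 1.602×10⁻¹⁹ × 1.09×10⁻⁷ × 2.36×10⁶ = 8.24×10⁻²⁰ A²
I_n = √(8.24×10⁻²⁰) = 2.87×10⁻¹⁰ A = 287 pA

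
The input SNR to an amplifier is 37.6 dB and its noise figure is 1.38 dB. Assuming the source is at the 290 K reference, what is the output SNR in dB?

By definition F = SNR_in/SNR_out, so in dB: SNR_out = SNR_in − NF
SNR_out = 37.6 − 1.38 = 36.22 dB

36.22 dB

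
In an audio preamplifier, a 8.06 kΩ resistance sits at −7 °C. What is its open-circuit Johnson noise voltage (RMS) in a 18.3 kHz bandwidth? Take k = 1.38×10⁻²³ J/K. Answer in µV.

1.47 µV

T = −7 °C + 273.15 = 266.15 K
V_n = √(4kTRB)
4kTRB = 4 × 1.38×10⁻²³ × 266.15 × 8.06×10³ × 1.83×10⁴ = 2.17×10⁻¹² V²
V_n = √(2.17×10⁻¹²) = 1.47×10⁻⁶ V = 1.47 µV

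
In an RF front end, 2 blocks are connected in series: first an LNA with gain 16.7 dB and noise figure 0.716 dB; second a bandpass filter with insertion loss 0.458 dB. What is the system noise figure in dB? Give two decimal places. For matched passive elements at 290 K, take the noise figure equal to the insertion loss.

Convert to linear (a loss of L dB is a gain of −L dB): F_i = 10^(NF_i/10), G_i = 10^(G_i,dB/10)
  Stage 1: F_1 = 10^(0.716/10) = 1.179, G_1 = 10^(16.7/10) = 46.77
  Stage 2: F_2 = 10^(0.458/10) = 1.111, G_2 = 10^(−0.458/10) = 0.8999
Friis cascade:
  F = 1.179 + (1.111 − 1)/46.77 = 1.182
NF = 10 log₁₀(1.182) = 0.72 dB

0.72 dB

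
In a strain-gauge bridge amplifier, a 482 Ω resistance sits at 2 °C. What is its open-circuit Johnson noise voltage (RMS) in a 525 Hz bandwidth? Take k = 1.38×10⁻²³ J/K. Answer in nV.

62.0 nV

T = 2 °C + 273.15 = 275.15 K
V_n = √(4kTRB)
4kTRB = 4 × 1.38×10⁻²³ × 275.15 × 4.82×10² × 5.25×10² = 3.84×10⁻¹⁵ V²
V_n = √(3.84×10⁻¹⁵) = 6.20×10⁻⁸ V = 62.0 nV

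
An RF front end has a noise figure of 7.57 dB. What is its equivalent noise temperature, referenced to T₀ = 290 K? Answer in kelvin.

1367 K

F = 10^(7.57/10) = 5.71479
T_e = (F − 1)·T₀ = (5.71479 − 1) × 290 = 1367 K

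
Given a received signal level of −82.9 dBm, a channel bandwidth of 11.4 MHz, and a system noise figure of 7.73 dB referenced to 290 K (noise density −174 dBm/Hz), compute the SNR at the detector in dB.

12.8 dB

Noise floor: N = −174 + 10 log₁₀(B) + NF
10 log₁₀(1.14×10⁷) = 70.57 dB
N = −174 + 70.57 + 7.73 = −95.70 dBm
SNR = P_sig − N = −82.9 − (−95.70) = 12.80 dB → 12.8 dB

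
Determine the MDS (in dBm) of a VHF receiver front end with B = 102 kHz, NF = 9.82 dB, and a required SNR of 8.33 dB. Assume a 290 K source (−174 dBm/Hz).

−105.8 dBm

Sensitivity = −174 + 10 log₁₀(B) + NF + SNR_min
= −174 + 50.09 + 9.82 + 8.33
= −105.76 dBm → −105.8 dBm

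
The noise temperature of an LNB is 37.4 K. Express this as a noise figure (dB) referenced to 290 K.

F = 1 + T_e/T₀ = 1 + 37.4/290 = 1.12897
NF = 10 log₁₀(1.12897) = 0.527 dB

0.527 dB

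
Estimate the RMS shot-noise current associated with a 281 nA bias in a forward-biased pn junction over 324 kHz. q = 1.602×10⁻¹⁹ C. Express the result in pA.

I_n = √(2qI·B)
2qI·B = 2 × 1.602×10⁻¹⁹ × 2.81×10⁻⁷ × 3.24×10⁵ = 2.92×10⁻²⁰ A²
I_n = √(2.92×10⁻²⁰) = 1.71×10⁻¹⁰ A = 171 pA

171 pA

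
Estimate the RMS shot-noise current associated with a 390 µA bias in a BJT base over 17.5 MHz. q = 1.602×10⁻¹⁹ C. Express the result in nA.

I_n = √(2qI·B)
2qI·B = 2 × 1.602×10⁻¹⁹ × 3.90×10⁻⁴ × 1.75×10⁷ = 2.19×10⁻¹⁵ A²
I_n = √(2.19×10⁻¹⁵) = 4.68×10⁻⁸ A = 46.8 nA

46.8 nA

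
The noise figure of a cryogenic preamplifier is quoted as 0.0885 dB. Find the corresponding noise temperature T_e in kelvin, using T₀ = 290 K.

F = 10^(0.0885/10) = 1.02059
T_e = (F − 1)·T₀ = (1.02059 − 1) × 290 = 5.97 K

5.97 K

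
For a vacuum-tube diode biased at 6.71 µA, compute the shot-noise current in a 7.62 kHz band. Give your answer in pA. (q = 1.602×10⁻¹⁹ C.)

I_n = √(2qI·B)
2qI·B = 2 × 1.602×10⁻¹⁹ × 6.71×10⁻⁶ × 7.62×10³ = 1.64×10⁻²⁰ A²
I_n = √(1.64×10⁻²⁰) = 1.28×10⁻¹⁰ A = 128 pA

128 pA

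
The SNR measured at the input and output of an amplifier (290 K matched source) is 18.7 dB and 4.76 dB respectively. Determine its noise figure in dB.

NF (dB) = SNR_in(dB) − SNR_out(dB) when the source is at T₀
NF = 18.7 − 4.76 = 13.94 dB

13.94 dB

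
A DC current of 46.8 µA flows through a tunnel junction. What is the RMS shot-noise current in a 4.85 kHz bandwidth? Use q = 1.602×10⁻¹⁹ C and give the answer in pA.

I_n = √(2qI·B)
2qI·B = 2 × 1.602×10⁻¹⁹ × 4.68×10⁻⁵ × 4.85×10³ = 7.27×10⁻²⁰ A²
I_n = √(7.27×10⁻²⁰) = 2.70×10⁻¹⁰ A = 270 pA

270 pA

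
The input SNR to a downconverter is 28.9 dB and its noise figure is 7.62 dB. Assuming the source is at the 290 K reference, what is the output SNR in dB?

21.28 dB

By definition F = SNR_in/SNR_out, so in dB: SNR_out = SNR_in − NF
SNR_out = 28.9 − 7.62 = 21.28 dB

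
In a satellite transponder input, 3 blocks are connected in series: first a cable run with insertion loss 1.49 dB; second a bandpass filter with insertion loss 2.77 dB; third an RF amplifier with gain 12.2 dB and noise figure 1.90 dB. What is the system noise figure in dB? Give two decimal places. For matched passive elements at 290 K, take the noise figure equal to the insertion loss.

Convert to linear (a loss of L dB is a gain of −L dB): F_i = 10^(NF_i/10), G_i = 10^(G_i,dB/10)
  Stage 1: F_1 = 10^(1.49/10) = 1.409, G_1 = 10^(−1.49/10) = 0.7096
  Stage 2: F_2 = 10^(2.77/10) = 1.892, G_2 = 10^(−2.77/10) = 0.5284
  Stage 3: F_3 = 10^(1.90/10) = 1.549, G_3 = 10^(12.2/10) = 16.60
Friis cascade:
  F = 1.409 + (1.892 − 1)/0.7096 + (1.549 − 1)/0.3750 = 4.130
NF = 10 log₁₀(4.130) = 6.16 dB

6.16 dB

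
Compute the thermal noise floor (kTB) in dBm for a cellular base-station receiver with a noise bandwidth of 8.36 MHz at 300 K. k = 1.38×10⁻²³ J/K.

P_n = kTB = 1.38×10⁻²³ × 300 × 8.36×10⁶ = 3.46×10⁻¹⁴ W
In dBm: 10 log₁₀(3.46×10⁻¹⁴ / 10⁻³) = −104.6 dBm

−104.6 dBm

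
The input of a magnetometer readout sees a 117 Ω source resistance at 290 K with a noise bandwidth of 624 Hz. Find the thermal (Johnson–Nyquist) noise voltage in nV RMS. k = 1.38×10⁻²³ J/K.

34.2 nV

V_n = √(4kTRB)
4kTRB = 4 × 1.38×10⁻²³ × 290 × 1.17×10² × 6.24×10² = 1.17×10⁻¹⁵ V²
V_n = √(1.17×10⁻¹⁵) = 3.42×10⁻⁸ V = 34.2 nV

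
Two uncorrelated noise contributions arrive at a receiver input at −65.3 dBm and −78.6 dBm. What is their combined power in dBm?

−65.1 dBm

Convert to linear, add, convert back:
P₁ = 2.95×10⁻¹⁰ W, P₂ = 1.38×10⁻¹¹ W
P_tot = 3.09×10⁻¹⁰ W → 10 log₁₀(P_tot / 10⁻³) = −65.1 dBm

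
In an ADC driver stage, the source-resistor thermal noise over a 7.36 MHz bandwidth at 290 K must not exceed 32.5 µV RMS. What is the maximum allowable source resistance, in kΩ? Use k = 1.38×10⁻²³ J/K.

8.97 kΩ

Johnson–Nyquist: V_n = √(4kTRB) ⇒ R = V_n² / (4kTB)
4kTB = 4 × 1.38×10⁻²³ × 290 × 7.36×10⁶ = 1.18×10⁻¹³
R = (3.25×10⁻⁵)² / 1.18×10⁻¹³ = 8.97×10³ Ω = 8.97 kΩ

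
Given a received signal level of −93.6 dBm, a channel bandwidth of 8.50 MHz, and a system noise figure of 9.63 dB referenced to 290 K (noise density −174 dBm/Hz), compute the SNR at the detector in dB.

Noise floor: N = −174 + 10 log₁₀(B) + NF
10 log₁₀(8.50×10⁶) = 69.29 dB
N = −174 + 69.29 + 9.63 = −95.08 dBm
SNR = P_sig − N = −93.6 − (−95.08) = 1.48 dB → 1.5 dB

1.5 dB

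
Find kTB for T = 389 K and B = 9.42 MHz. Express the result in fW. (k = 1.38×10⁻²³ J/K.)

50.6 fW

P_n = kTB = 1.38×10⁻²³ × 389 × 9.42×10⁶ = 5.06×10⁻¹⁴ W = 50.6 fW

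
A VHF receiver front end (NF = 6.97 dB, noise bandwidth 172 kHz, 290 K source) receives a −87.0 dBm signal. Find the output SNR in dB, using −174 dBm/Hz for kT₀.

Noise floor: N = −174 + 10 log₁₀(B) + NF
10 log₁₀(1.72×10⁵) = 52.36 dB
N = −174 + 52.36 + 6.97 = −114.67 dBm
SNR = P_sig − N = −87.0 − (−114.67) = 27.67 dB → 27.7 dB

27.7 dB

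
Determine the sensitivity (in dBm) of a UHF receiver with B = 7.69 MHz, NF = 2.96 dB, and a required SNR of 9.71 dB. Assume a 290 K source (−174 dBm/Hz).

−92.5 dBm

Sensitivity = −174 + 10 log₁₀(B) + NF + SNR_min
= −174 + 68.86 + 2.96 + 9.71
= −92.47 dBm → −92.5 dBm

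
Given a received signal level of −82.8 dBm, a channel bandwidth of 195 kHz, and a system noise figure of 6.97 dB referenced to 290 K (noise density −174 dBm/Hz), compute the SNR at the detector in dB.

31.3 dB

Noise floor: N = −174 + 10 log₁₀(B) + NF
10 log₁₀(1.95×10⁵) = 52.9 dB
N = −174 + 52.9 + 6.97 = −114.13 dBm
SNR = P_sig − N = −82.8 − (−114.13) = 31.33 dB → 31.3 dB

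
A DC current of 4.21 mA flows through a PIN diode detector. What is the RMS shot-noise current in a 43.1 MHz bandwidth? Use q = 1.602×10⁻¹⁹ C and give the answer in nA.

I_n = √(2qI·B)
2qI·B = 2 × 1.602×10⁻¹⁹ × 4.21×10⁻³ × 4.31×10⁷ = 5.81×10⁻¹⁴ A²
I_n = √(5.81×10⁻¹⁴) = 2.41×10⁻⁷ A = 241 nA

241 nA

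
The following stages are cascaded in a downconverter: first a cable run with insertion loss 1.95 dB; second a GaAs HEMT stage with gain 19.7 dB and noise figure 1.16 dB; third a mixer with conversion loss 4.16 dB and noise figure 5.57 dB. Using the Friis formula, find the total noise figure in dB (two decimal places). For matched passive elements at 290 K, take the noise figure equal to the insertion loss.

3.20 dB

Convert to linear (a loss of L dB is a gain of −L dB): F_i = 10^(NF_i/10), G_i = 10^(G_i,dB/10)
  Stage 1: F_1 = 10^(1.95/10) = 1.567, G_1 = 10^(−1.95/10) = 0.6383
  Stage 2: F_2 = 10^(1.16/10) = 1.306, G_2 = 10^(19.7/10) = 93.33
  Stage 3: F_3 = 10^(5.57/10) = 3.606, G_3 = 10^(−4.16/10) = 0.3837
Friis cascade:
  F = 1.567 + (1.306 − 1)/0.6383 + (3.606 − 1)/59.57 = 2.090
NF = 10 log₁₀(2.090) = 3.20 dB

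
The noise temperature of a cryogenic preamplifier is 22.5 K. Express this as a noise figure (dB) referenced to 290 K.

F = 1 + T_e/T₀ = 1 + 22.5/290 = 1.07759
NF = 10 log₁₀(1.07759) = 0.325 dB

0.325 dB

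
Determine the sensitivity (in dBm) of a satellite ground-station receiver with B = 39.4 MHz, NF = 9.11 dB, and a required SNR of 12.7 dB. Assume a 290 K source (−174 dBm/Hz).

−76.2 dBm

Sensitivity = −174 + 10 log₁₀(B) + NF + SNR_min
= −174 + 75.95 + 9.11 + 12.7
= −76.24 dBm → −76.2 dBm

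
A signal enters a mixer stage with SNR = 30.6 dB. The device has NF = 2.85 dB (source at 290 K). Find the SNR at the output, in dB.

27.75 dB

By definition F = SNR_in/SNR_out, so in dB: SNR_out = SNR_in − NF
SNR_out = 30.6 − 2.85 = 27.75 dB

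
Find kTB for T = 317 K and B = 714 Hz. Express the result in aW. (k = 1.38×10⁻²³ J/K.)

P_n = kTB = 1.38×10⁻²³ × 317 × 7.14×10² = 3.12×10⁻¹⁸ W = 3.12 aW

3.12 aW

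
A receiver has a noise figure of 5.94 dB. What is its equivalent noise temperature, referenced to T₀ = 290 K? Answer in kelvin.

F = 10^(5.94/10) = 3.92645
T_e = (F − 1)·T₀ = (3.92645 − 1) × 290 = 849 K

849 K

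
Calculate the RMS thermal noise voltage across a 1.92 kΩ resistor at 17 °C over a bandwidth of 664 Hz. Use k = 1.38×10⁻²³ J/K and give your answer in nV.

143 nV

T = 17 °C + 273.15 = 290.15 K
V_n = √(4kTRB)
4kTRB = 4 × 1.38×10⁻²³ × 290.15 × 1.92×10³ × 6.64×10² = 2.04×10⁻¹⁴ V²
V_n = √(2.04×10⁻¹⁴) = 1.43×10⁻⁷ V = 143 nV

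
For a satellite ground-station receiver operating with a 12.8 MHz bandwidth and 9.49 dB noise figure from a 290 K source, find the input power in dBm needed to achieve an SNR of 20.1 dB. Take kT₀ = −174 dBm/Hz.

Sensitivity = −174 + 10 log₁₀(B) + NF + SNR_min
= −174 + 71.07 + 9.49 + 20.1
= −73.34 dBm → −73.3 dBm

−73.3 dBm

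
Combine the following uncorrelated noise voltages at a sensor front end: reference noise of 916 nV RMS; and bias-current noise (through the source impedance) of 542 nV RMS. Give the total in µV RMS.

Uncorrelated sources add in power (mean-square): V_tot = √(ΣV_i²)
V_tot = √[(9.16×10⁻⁷)² + (5.42×10⁻⁷)²] = 1.06×10⁻⁶ V = 1.06 µV

1.06 µV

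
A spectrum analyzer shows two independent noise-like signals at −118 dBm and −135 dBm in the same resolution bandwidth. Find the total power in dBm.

Convert to linear, add, convert back:
P₁ = 1.58×10⁻¹⁵ W, P₂ = 3.16×10⁻¹⁷ W
P_tot = 1.62×10⁻¹⁵ W → 10 log₁₀(P_tot / 10⁻³) = −117.9 dBm

−117.9 dBm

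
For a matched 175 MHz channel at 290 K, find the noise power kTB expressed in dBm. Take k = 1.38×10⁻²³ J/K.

−91.5 dBm

P_n = kTB = 1.38×10⁻²³ × 290 × 1.75×10⁸ = 7.00×10⁻¹³ W
In dBm: 10 log₁₀(7.00×10⁻¹³ / 10⁻³) = −91.5 dBm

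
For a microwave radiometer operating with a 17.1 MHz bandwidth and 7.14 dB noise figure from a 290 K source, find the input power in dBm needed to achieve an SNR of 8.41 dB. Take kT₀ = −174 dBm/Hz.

Sensitivity = −174 + 10 log₁₀(B) + NF + SNR_min
= −174 + 72.33 + 7.14 + 8.41
= −86.12 dBm → −86.1 dBm

−86.1 dBm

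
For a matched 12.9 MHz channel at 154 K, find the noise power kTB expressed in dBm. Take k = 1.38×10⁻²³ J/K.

P_n = kTB = 1.38×10⁻²³ × 154 × 1.29×10⁷ = 2.74×10⁻¹⁴ W
In dBm: 10 log₁₀(2.74×10⁻¹⁴ / 10⁻³) = −105.6 dBm

−105.6 dBm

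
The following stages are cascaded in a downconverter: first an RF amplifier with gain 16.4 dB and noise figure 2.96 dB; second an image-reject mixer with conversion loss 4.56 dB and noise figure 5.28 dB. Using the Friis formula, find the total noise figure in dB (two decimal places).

3.08 dB

Convert to linear (a loss of L dB is a gain of −L dB): F_i = 10^(NF_i/10), G_i = 10^(G_i,dB/10)
  Stage 1: F_1 = 10^(2.96/10) = 1.977, G_1 = 10^(16.4/10) = 43.65
  Stage 2: F_2 = 10^(5.28/10) = 3.373, G_2 = 10^(−4.56/10) = 0.3499
Friis cascade:
  F = 1.977 + (3.373 − 1)/43.65 = 2.031
NF = 10 log₁₀(2.031) = 3.08 dB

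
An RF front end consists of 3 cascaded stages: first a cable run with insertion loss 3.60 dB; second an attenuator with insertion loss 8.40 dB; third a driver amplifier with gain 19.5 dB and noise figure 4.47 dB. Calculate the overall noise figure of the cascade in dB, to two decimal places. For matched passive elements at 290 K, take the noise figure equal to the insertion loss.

16.47 dB

Convert to linear (a loss of L dB is a gain of −L dB): F_i = 10^(NF_i/10), G_i = 10^(G_i,dB/10)
  Stage 1: F_1 = 10^(3.60/10) = 2.291, G_1 = 10^(−3.60/10) = 0.4365
  Stage 2: F_2 = 10^(8.40/10) = 6.918, G_2 = 10^(−8.40/10) = 0.1445
  Stage 3: F_3 = 10^(4.47/10) = 2.799, G_3 = 10^(19.5/10) = 89.13
Friis cascade:
  F = 2.291 + (6.918 − 1)/0.4365 + (2.799 − 1)/0.06310 = 44.36
NF = 10 log₁₀(44.36) = 16.47 dB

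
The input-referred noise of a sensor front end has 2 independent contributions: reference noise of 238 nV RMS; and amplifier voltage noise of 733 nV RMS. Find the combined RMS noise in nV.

771 nV

Uncorrelated sources add in power (mean-square): V_tot = √(ΣV_i²)
V_tot = √[(2.38×10⁻⁷)² + (7.33×10⁻⁷)²] = 7.71×10⁻⁷ V = 771 nV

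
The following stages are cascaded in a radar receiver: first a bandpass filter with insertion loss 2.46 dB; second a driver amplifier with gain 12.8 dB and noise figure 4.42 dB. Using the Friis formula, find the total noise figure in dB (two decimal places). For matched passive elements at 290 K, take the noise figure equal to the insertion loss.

Convert to linear (a loss of L dB is a gain of −L dB): F_i = 10^(NF_i/10), G_i = 10^(G_i,dB/10)
  Stage 1: F_1 = 10^(2.46/10) = 1.762, G_1 = 10^(−2.46/10) = 0.5675
  Stage 2: F_2 = 10^(4.42/10) = 2.767, G_2 = 10^(12.8/10) = 19.05
Friis cascade:
  F = 1.762 + (2.767 − 1)/0.5675 = 4.875
NF = 10 log₁₀(4.875) = 6.88 dB

6.88 dB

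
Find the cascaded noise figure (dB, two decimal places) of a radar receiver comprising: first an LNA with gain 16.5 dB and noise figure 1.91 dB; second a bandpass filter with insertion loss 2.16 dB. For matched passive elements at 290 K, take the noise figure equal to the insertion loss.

1.95 dB

Convert to linear (a loss of L dB is a gain of −L dB): F_i = 10^(NF_i/10), G_i = 10^(G_i,dB/10)
  Stage 1: F_1 = 10^(1.91/10) = 1.552, G_1 = 10^(16.5/10) = 44.67
  Stage 2: F_2 = 10^(2.16/10) = 1.644, G_2 = 10^(−2.16/10) = 0.6081
Friis cascade:
  F = 1.552 + (1.644 − 1)/44.67 = 1.567
NF = 10 log₁₀(1.567) = 1.95 dB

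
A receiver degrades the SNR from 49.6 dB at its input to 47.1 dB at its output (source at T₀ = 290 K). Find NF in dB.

NF (dB) = SNR_in(dB) − SNR_out(dB) when the source is at T₀
NF = 49.6 − 47.1 = 2.5 dB

2.5 dB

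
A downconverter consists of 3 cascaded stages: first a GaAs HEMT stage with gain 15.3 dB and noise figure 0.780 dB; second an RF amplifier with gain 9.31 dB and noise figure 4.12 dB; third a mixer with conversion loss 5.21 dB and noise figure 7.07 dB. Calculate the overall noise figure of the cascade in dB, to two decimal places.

1.00 dB

Convert to linear (a loss of L dB is a gain of −L dB): F_i = 10^(NF_i/10), G_i = 10^(G_i,dB/10)
  Stage 1: F_1 = 10^(0.780/10) = 1.197, G_1 = 10^(15.3/10) = 33.88
  Stage 2: F_2 = 10^(4.12/10) = 2.582, G_2 = 10^(9.31/10) = 8.531
  Stage 3: F_3 = 10^(7.07/10) = 5.093, G_3 = 10^(−5.21/10) = 0.3013
Friis cascade:
  F = 1.197 + (2.582 − 1)/33.88 + (5.093 − 1)/289.1 = 1.258
NF = 10 log₁₀(1.258) = 1.00 dB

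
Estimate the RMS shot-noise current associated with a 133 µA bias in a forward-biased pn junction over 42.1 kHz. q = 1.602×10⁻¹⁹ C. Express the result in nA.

I_n = √(2qI·B)
2qI·B = 2 × 1.602×10⁻¹⁹ × 1.33×10⁻⁴ × 4.21×10⁴ = 1.79×10⁻¹⁸ A²
I_n = √(1.79×10⁻¹⁸) = 1.34×10⁻⁹ A = 1.34 nA

1.34 nA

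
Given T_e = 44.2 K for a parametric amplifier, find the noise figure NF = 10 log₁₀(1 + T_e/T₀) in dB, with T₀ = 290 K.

0.616 dB

F = 1 + T_e/T₀ = 1 + 44.2/290 = 1.15241
NF = 10 log₁₀(1.15241) = 0.616 dB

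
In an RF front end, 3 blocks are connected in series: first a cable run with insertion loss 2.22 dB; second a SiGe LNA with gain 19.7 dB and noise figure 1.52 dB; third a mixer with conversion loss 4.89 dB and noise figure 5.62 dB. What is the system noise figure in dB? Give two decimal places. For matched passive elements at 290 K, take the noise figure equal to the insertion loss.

Convert to linear (a loss of L dB is a gain of −L dB): F_i = 10^(NF_i/10), G_i = 10^(G_i,dB/10)
  Stage 1: F_1 = 10^(2.22/10) = 1.667, G_1 = 10^(−2.22/10) = 0.5998
  Stage 2: F_2 = 10^(1.52/10) = 1.419, G_2 = 10^(19.7/10) = 93.33
  Stage 3: F_3 = 10^(5.62/10) = 3.648, G_3 = 10^(−4.89/10) = 0.3243
Friis cascade:
  F = 1.667 + (1.419 − 1)/0.5998 + (3.648 − 1)/55.98 = 2.413
NF = 10 log₁₀(2.413) = 3.83 dB

3.83 dB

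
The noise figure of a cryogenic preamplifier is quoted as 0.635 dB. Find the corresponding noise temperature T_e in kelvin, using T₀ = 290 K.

45.7 K

F = 10^(0.635/10) = 1.15744
T_e = (F − 1)·T₀ = (1.15744 − 1) × 290 = 45.7 K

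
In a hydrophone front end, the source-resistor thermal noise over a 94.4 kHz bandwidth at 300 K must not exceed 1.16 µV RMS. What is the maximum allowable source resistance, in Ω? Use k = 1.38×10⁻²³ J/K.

861 Ω

Johnson–Nyquist: V_n = √(4kTRB) ⇒ R = V_n² / (4kTB)
4kTB = 4 × 1.38×10⁻²³ × 300 × 9.44×10⁴ = 1.56×10⁻¹⁵
R = (1.16×10⁻⁶)² / 1.56×10⁻¹⁵ = 8.61×10² Ω = 861 Ω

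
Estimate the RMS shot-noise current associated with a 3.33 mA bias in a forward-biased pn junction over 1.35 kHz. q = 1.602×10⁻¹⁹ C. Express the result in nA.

1.20 nA

I_n = √(2qI·B)
2qI·B = 2 × 1.602×10⁻¹⁹ × 3.33×10⁻³ × 1.35×10³ = 1.44×10⁻¹⁸ A²
I_n = √(1.44×10⁻¹⁸) = 1.20×10⁻⁹ A = 1.20 nA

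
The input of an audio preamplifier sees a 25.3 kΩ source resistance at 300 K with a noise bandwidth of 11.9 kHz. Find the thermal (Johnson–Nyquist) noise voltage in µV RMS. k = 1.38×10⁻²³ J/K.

2.23 µV

V_n = √(4kTRB)
4kTRB = 4 × 1.38×10⁻²³ × 300 × 2.53×10⁴ × 1.19×10⁴ = 4.99×10⁻¹² V²
V_n = √(4.99×10⁻¹²) = 2.23×10⁻⁶ V = 2.23 µV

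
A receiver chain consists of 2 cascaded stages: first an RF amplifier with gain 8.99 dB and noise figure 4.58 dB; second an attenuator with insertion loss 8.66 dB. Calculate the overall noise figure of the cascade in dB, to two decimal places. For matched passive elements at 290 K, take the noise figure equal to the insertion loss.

Convert to linear (a loss of L dB is a gain of −L dB): F_i = 10^(NF_i/10), G_i = 10^(G_i,dB/10)
  Stage 1: F_1 = 10^(4.58/10) = 2.871, G_1 = 10^(8.99/10) = 7.925
  Stage 2: F_2 = 10^(8.66/10) = 7.345, G_2 = 10^(−8.66/10) = 0.1361
Friis cascade:
  F = 2.871 + (7.345 − 1)/7.925 = 3.671
NF = 10 log₁₀(3.671) = 5.65 dB

5.65 dB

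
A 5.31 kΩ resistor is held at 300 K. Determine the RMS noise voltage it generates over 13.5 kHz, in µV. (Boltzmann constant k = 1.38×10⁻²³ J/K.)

1.09 µV

V_n = √(4kTRB)
4kTRB = 4 × 1.38×10⁻²³ × 300 × 5.31×10³ × 1.35×10⁴ = 1.19×10⁻¹² V²
V_n = √(1.19×10⁻¹²) = 1.09×10⁻⁶ V = 1.09 µV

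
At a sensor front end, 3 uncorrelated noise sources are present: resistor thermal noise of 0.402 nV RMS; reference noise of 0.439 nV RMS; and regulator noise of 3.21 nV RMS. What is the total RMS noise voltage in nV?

3.26 nV

Uncorrelated sources add in power (mean-square): V_tot = √(ΣV_i²)
V_tot = √[(4.02×10⁻¹⁰)² + (4.39×10⁻¹⁰)² + (3.21×10⁻⁹)²] = 3.26×10⁻⁹ V = 3.26 nV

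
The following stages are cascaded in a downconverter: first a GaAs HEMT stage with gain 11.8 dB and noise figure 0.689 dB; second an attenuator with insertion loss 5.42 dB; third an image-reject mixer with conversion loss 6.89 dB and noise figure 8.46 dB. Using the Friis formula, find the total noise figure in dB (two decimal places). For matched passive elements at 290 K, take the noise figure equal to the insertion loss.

4.35 dB

Convert to linear (a loss of L dB is a gain of −L dB): F_i = 10^(NF_i/10), G_i = 10^(G_i,dB/10)
  Stage 1: F_1 = 10^(0.689/10) = 1.172, G_1 = 10^(11.8/10) = 15.14
  Stage 2: F_2 = 10^(5.42/10) = 3.483, G_2 = 10^(−5.42/10) = 0.2871
  Stage 3: F_3 = 10^(8.46/10) = 7.015, G_3 = 10^(−6.89/10) = 0.2046
Friis cascade:
  F = 1.172 + (3.483 − 1)/15.14 + (7.015 − 1)/4.345 = 2.720
NF = 10 log₁₀(2.720) = 4.35 dB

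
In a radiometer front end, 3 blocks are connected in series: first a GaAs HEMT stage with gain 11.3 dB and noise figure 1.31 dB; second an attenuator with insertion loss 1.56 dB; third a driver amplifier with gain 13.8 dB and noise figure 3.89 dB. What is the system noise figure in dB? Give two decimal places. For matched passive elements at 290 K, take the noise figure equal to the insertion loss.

Convert to linear (a loss of L dB is a gain of −L dB): F_i = 10^(NF_i/10), G_i = 10^(G_i,dB/10)
  Stage 1: F_1 = 10^(1.31/10) = 1.352, G_1 = 10^(11.3/10) = 13.49
  Stage 2: F_2 = 10^(1.56/10) = 1.432, G_2 = 10^(−1.56/10) = 0.6982
  Stage 3: F_3 = 10^(3.89/10) = 2.449, G_3 = 10^(13.8/10) = 23.99
Friis cascade:
  F = 1.352 + (1.432 − 1)/13.49 + (2.449 − 1)/9.419 = 1.538
NF = 10 log₁₀(1.538) = 1.87 dB

1.87 dB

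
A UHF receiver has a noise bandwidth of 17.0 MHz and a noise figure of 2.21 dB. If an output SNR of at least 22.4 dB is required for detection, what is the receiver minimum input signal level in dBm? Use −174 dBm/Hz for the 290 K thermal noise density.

Sensitivity = −174 + 10 log₁₀(B) + NF + SNR_min
= −174 + 72.3 + 2.21 + 22.4
= −77.09 dBm → −77.1 dBm

−77.1 dBm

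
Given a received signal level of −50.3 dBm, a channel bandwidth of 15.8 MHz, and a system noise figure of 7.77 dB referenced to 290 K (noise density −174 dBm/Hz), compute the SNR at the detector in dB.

Noise floor: N = −174 + 10 log₁₀(B) + NF
10 log₁₀(1.58×10⁷) = 71.99 dB
N = −174 + 71.99 + 7.77 = −94.24 dBm
SNR = P_sig − N = −50.3 − (−94.24) = 43.94 dB → 43.9 dB

43.9 dB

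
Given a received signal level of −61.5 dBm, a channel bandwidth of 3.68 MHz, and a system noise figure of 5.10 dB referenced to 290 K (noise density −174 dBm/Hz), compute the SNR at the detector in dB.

41.7 dB

Noise floor: N = −174 + 10 log₁₀(B) + NF
10 log₁₀(3.68×10⁶) = 65.66 dB
N = −174 + 65.66 + 5.10 = −103.24 dBm
SNR = P_sig − N = −61.5 − (−103.24) = 41.74 dB → 41.7 dB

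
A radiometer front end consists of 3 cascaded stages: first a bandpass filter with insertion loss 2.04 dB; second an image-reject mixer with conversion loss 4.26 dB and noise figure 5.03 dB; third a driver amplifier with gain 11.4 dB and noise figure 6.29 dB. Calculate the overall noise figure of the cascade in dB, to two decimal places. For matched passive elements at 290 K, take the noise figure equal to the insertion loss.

Convert to linear (a loss of L dB is a gain of −L dB): F_i = 10^(NF_i/10), G_i = 10^(G_i,dB/10)
  Stage 1: F_1 = 10^(2.04/10) = 1.600, G_1 = 10^(−2.04/10) = 0.6252
  Stage 2: F_2 = 10^(5.03/10) = 3.184, G_2 = 10^(−4.26/10) = 0.3750
  Stage 3: F_3 = 10^(6.29/10) = 4.256, G_3 = 10^(11.4/10) = 13.80
Friis cascade:
  F = 1.600 + (3.184 − 1)/0.6252 + (4.256 − 1)/0.2344 = 18.98
NF = 10 log₁₀(18.98) = 12.78 dB

12.78 dB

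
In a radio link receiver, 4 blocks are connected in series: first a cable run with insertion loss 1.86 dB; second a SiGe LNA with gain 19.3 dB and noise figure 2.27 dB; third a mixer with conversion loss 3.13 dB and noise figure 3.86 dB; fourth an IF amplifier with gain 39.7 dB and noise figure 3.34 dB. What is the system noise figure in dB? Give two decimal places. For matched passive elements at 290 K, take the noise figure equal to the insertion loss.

Convert to linear (a loss of L dB is a gain of −L dB): F_i = 10^(NF_i/10), G_i = 10^(G_i,dB/10)
  Stage 1: F_1 = 10^(1.86/10) = 1.535, G_1 = 10^(−1.86/10) = 0.6516
  Stage 2: F_2 = 10^(2.27/10) = 1.687, G_2 = 10^(19.3/10) = 85.11
  Stage 3: F_3 = 10^(3.86/10) = 2.432, G_3 = 10^(−3.13/10) = 0.4864
  Stage 4: F_4 = 10^(3.34/10) = 2.158, G_4 = 10^(39.7/10) = 9333
Friis cascade:
  F = 1.535 + (1.687 − 1)/0.6516 + (2.432 − 1)/55.46 + (2.158 − 1)/26.98 = 2.657
NF = 10 log₁₀(2.657) = 4.24 dB

4.24 dB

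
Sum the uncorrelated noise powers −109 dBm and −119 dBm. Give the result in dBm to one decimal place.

Convert to linear, add, convert back:
P₁ = 1.26×10⁻¹⁴ W, P₂ = 1.26×10⁻¹⁵ W
P_tot = 1.38×10⁻¹⁴ W → 10 log₁₀(P_tot / 10⁻³) = −108.6 dBm

−108.6 dBm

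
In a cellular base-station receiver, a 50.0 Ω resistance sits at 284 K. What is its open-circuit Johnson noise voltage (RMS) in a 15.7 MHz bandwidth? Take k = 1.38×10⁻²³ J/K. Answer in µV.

V_n = √(4kTRB)
4kTRB = 4 × 1.38×10⁻²³ × 284 × 5.00×10¹ × 1.57×10⁷ = 1.23×10⁻¹¹ V²
V_n = √(1.23×10⁻¹¹) = 3.51×10⁻⁶ V = 3.51 µV

3.51 µV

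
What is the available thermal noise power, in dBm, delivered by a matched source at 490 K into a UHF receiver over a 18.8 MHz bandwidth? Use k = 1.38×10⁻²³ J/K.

P_n = kTB = 1.38×10⁻²³ × 490 × 1.88×10⁷ = 1.27×10⁻¹³ W
In dBm: 10 log₁₀(1.27×10⁻¹³ / 10⁻³) = −99.0 dBm

−99.0 dBm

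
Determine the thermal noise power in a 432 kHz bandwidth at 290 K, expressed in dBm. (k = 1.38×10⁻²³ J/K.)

P_n = kTB = 1.38×10⁻²³ × 290 × 4.32×10⁵ = 1.73×10⁻¹⁵ W
In dBm: 10 log₁₀(1.73×10⁻¹⁵ / 10⁻³) = −117.6 dBm

−117.6 dBm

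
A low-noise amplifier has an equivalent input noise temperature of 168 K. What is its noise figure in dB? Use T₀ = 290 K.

F = 1 + T_e/T₀ = 1 + 168/290 = 1.57931
NF = 10 log₁₀(1.57931) = 1.98 dB

1.98 dB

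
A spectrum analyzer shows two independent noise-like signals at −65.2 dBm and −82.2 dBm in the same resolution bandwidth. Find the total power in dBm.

Convert to linear, add, convert back:
P₁ = 3.02×10⁻¹⁰ W, P₂ = 6.03×10⁻¹² W
P_tot = 3.08×10⁻¹⁰ W → 10 log₁₀(P_tot / 10⁻³) = −65.1 dBm

−65.1 dBm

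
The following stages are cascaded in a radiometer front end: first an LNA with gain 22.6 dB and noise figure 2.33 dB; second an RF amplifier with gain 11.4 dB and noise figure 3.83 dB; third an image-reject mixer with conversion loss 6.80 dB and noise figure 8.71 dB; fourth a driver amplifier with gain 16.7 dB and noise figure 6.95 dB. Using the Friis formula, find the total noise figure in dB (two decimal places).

Convert to linear (a loss of L dB is a gain of −L dB): F_i = 10^(NF_i/10), G_i = 10^(G_i,dB/10)
  Stage 1: F_1 = 10^(2.33/10) = 1.710, G_1 = 10^(22.6/10) = 182.0
  Stage 2: F_2 = 10^(3.83/10) = 2.415, G_2 = 10^(11.4/10) = 13.80
  Stage 3: F_3 = 10^(8.71/10) = 7.430, G_3 = 10^(−6.80/10) = 0.2089
  Stage 4: F_4 = 10^(6.95/10) = 4.955, G_4 = 10^(16.7/10) = 46.77
Friis cascade:
  F = 1.710 + (2.415 − 1)/182.0 + (7.430 − 1)/2512 + (4.955 − 1)/524.8 = 1.728
NF = 10 log₁₀(1.728) = 2.38 dB

2.38 dB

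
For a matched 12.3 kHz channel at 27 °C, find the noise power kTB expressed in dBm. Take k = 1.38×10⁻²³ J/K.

−132.9 dBm

T = 27 °C + 273.15 = 300.15 K
P_n = kTB = 1.38×10⁻²³ × 300.15 × 1.23×10⁴ = 5.09×10⁻¹⁷ W
In dBm: 10 log₁₀(5.09×10⁻¹⁷ / 10⁻³) = −132.9 dBm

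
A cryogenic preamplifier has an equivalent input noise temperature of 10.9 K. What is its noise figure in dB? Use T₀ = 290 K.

F = 1 + T_e/T₀ = 1 + 10.9/290 = 1.03759
NF = 10 log₁₀(1.03759) = 0.160 dB

0.160 dB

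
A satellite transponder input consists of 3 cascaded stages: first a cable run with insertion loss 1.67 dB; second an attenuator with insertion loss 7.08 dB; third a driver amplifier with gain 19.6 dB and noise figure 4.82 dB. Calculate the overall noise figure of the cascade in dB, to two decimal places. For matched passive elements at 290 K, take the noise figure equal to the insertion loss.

13.57 dB

Convert to linear (a loss of L dB is a gain of −L dB): F_i = 10^(NF_i/10), G_i = 10^(G_i,dB/10)
  Stage 1: F_1 = 10^(1.67/10) = 1.469, G_1 = 10^(−1.67/10) = 0.6808
  Stage 2: F_2 = 10^(7.08/10) = 5.105, G_2 = 10^(−7.08/10) = 0.1959
  Stage 3: F_3 = 10^(4.82/10) = 3.034, G_3 = 10^(19.6/10) = 91.20
Friis cascade:
  F = 1.469 + (5.105 − 1)/0.6808 + (3.034 − 1)/0.1334 = 22.75
NF = 10 log₁₀(22.75) = 13.57 dB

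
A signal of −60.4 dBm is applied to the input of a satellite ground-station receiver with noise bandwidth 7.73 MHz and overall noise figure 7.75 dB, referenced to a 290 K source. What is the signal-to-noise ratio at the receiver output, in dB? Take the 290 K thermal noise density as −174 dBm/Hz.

Noise floor: N = −174 + 10 log₁₀(B) + NF
10 log₁₀(7.73×10⁶) = 68.88 dB
N = −174 + 68.88 + 7.75 = −97.37 dBm
SNR = P_sig − N = −60.4 − (−97.37) = 36.97 dB → 37.0 dB

37.0 dB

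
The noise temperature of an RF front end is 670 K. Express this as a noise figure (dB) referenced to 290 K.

F = 1 + T_e/T₀ = 1 + 670/290 = 3.31034
NF = 10 log₁₀(3.31034) = 5.20 dB

5.20 dB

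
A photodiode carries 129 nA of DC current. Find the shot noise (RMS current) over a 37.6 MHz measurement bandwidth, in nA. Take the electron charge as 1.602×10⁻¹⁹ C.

I_n = √(2qI·B)
2qI·B = 2 × 1.602×10⁻¹⁹ × 1.29×10⁻⁷ × 3.76×10⁷ = 1.55×10⁻¹⁸ A²
I_n = √(1.55×10⁻¹⁸) = 1.25×10⁻⁹ A = 1.25 nA

1.25 nA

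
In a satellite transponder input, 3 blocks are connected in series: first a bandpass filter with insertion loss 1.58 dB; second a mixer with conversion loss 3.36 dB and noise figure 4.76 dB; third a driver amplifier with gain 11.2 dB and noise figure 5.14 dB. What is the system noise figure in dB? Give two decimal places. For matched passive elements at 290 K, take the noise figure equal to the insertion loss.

Convert to linear (a loss of L dB is a gain of −L dB): F_i = 10^(NF_i/10), G_i = 10^(G_i,dB/10)
  Stage 1: F_1 = 10^(1.58/10) = 1.439, G_1 = 10^(−1.58/10) = 0.6950
  Stage 2: F_2 = 10^(4.76/10) = 2.992, G_2 = 10^(−3.36/10) = 0.4613
  Stage 3: F_3 = 10^(5.14/10) = 3.266, G_3 = 10^(11.2/10) = 13.18
Friis cascade:
  F = 1.439 + (2.992 − 1)/0.6950 + (3.266 − 1)/0.3206 = 11.37
NF = 10 log₁₀(11.37) = 10.56 dB

10.56 dB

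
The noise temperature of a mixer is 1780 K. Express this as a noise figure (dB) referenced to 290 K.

F = 1 + T_e/T₀ = 1 + 1780/290 = 7.13793
NF = 10 log₁₀(7.13793) = 8.54 dB

8.54 dB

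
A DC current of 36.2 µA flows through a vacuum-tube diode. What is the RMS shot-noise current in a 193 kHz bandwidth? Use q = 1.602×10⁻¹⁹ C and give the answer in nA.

I_n = √(2qI·B)
2qI·B = 2 × 1.602×10⁻¹⁹ × 3.62×10⁻⁵ × 1.93×10⁵ = 2.24×10⁻¹⁸ A²
I_n = √(2.24×10⁻¹⁸) = 1.50×10⁻⁹ A = 1.50 nA

1.50 nA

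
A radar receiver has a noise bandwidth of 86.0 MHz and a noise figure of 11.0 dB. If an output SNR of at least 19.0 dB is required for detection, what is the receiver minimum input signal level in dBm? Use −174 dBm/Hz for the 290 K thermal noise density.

−64.7 dBm

Sensitivity = −174 + 10 log₁₀(B) + NF + SNR_min
= −174 + 79.34 + 11.0 + 19.0
= −64.66 dBm → −64.7 dBm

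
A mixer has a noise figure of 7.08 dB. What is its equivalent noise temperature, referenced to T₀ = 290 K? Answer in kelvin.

1190 K

F = 10^(7.08/10) = 5.10505
T_e = (F − 1)·T₀ = (5.10505 − 1) × 290 = 1190 K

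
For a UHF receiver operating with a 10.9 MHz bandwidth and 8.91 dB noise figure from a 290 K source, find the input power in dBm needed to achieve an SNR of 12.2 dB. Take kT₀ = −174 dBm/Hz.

Sensitivity = −174 + 10 log₁₀(B) + NF + SNR_min
= −174 + 70.37 + 8.91 + 12.2
= −82.52 dBm → −82.5 dBm

−82.5 dBm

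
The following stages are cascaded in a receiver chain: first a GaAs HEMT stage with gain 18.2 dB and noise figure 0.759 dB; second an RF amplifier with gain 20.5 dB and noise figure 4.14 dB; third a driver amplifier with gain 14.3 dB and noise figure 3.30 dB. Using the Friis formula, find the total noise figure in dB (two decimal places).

0.85 dB

Convert to linear (a loss of L dB is a gain of −L dB): F_i = 10^(NF_i/10), G_i = 10^(G_i,dB/10)
  Stage 1: F_1 = 10^(0.759/10) = 1.191, G_1 = 10^(18.2/10) = 66.07
  Stage 2: F_2 = 10^(4.14/10) = 2.594, G_2 = 10^(20.5/10) = 112.2
  Stage 3: F_3 = 10^(3.30/10) = 2.138, G_3 = 10^(14.3/10) = 26.92
Friis cascade:
  F = 1.191 + (2.594 − 1)/66.07 + (2.138 − 1)/7413 = 1.215
NF = 10 log₁₀(1.215) = 0.85 dB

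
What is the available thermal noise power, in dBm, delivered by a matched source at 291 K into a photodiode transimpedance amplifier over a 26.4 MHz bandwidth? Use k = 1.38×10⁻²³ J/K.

P_n = kTB = 1.38×10⁻²³ × 291 × 2.64×10⁷ = 1.06×10⁻¹³ W
In dBm: 10 log₁₀(1.06×10⁻¹³ / 10⁻³) = −99.7 dBm

−99.7 dBm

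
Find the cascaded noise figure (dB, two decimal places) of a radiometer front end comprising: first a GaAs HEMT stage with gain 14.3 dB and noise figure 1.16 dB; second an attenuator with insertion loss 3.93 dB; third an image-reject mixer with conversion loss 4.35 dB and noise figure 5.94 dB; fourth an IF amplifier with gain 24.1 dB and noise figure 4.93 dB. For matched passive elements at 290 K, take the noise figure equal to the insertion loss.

Convert to linear (a loss of L dB is a gain of −L dB): F_i = 10^(NF_i/10), G_i = 10^(G_i,dB/10)
  Stage 1: F_1 = 10^(1.16/10) = 1.306, G_1 = 10^(14.3/10) = 26.92
  Stage 2: F_2 = 10^(3.93/10) = 2.472, G_2 = 10^(−3.93/10) = 0.4046
  Stage 3: F_3 = 10^(5.94/10) = 3.926, G_3 = 10^(−4.35/10) = 0.3673
  Stage 4: F_4 = 10^(4.93/10) = 3.112, G_4 = 10^(24.1/10) = 257.0
Friis cascade:
  F = 1.306 + (2.472 − 1)/26.92 + (3.926 − 1)/10.89 + (3.112 − 1)/3.999 = 2.158
NF = 10 log₁₀(2.158) = 3.34 dB

3.34 dB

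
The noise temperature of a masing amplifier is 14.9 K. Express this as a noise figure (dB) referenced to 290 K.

F = 1 + T_e/T₀ = 1 + 14.9/290 = 1.05138
NF = 10 log₁₀(1.05138) = 0.218 dB

0.218 dB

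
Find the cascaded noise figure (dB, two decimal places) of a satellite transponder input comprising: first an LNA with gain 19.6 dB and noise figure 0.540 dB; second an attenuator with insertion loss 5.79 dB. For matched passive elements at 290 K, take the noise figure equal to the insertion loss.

Convert to linear (a loss of L dB is a gain of −L dB): F_i = 10^(NF_i/10), G_i = 10^(G_i,dB/10)
  Stage 1: F_1 = 10^(0.540/10) = 1.132, G_1 = 10^(19.6/10) = 91.20
  Stage 2: F_2 = 10^(5.79/10) = 3.793, G_2 = 10^(−5.79/10) = 0.2636
Friis cascade:
  F = 1.132 + (3.793 − 1)/91.20 = 1.163
NF = 10 log₁₀(1.163) = 0.66 dB

0.66 dB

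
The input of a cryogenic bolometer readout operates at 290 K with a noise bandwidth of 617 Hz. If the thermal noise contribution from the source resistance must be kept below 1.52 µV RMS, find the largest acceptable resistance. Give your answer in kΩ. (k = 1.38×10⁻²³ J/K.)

Johnson–Nyquist: V_n = √(4kTRB) ⇒ R = V_n² / (4kTB)
4kTB = 4 × 1.38×10⁻²³ × 290 × 6.17×10² = 9.88×10⁻¹⁸
R = (1.52×10⁻⁶)² / 9.88×10⁻¹⁸ = 2.34×10⁵ Ω = 234 kΩ

234 kΩ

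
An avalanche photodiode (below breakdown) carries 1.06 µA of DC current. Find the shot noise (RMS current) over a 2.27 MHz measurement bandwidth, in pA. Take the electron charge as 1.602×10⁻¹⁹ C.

I_n = √(2qI·B)
2qI·B = 2 × 1.602×10⁻¹⁹ × 1.06×10⁻⁶ × 2.27×10⁶ = 7.71×10⁻¹⁹ A²
I_n = √(7.71×10⁻¹⁹) = 8.78×10⁻¹⁰ A = 878 pA

878 pA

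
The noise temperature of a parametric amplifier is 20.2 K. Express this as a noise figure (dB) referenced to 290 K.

0.292 dB

F = 1 + T_e/T₀ = 1 + 20.2/290 = 1.06966
NF = 10 log₁₀(1.06966) = 0.292 dB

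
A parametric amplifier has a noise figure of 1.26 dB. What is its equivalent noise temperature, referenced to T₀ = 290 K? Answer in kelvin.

97.6 K

F = 10^(1.26/10) = 1.3366
T_e = (F − 1)·T₀ = (1.3366 − 1) × 290 = 97.6 K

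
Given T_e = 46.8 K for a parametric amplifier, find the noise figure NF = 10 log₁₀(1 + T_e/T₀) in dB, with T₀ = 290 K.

0.650 dB

F = 1 + T_e/T₀ = 1 + 46.8/290 = 1.16138
NF = 10 log₁₀(1.16138) = 0.650 dB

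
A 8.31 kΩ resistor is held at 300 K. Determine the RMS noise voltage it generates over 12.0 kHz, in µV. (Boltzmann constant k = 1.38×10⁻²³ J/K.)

1.29 µV

V_n = √(4kTRB)
4kTRB = 4 × 1.38×10⁻²³ × 300 × 8.31×10³ × 1.20×10⁴ = 1.65×10⁻¹² V²
V_n = √(1.65×10⁻¹²) = 1.29×10⁻⁶ V = 1.29 µV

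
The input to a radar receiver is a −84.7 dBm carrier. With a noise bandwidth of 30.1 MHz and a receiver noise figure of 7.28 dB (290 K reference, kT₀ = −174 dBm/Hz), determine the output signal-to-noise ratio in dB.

Noise floor: N = −174 + 10 log₁₀(B) + NF
10 log₁₀(3.01×10⁷) = 74.79 dB
N = −174 + 74.79 + 7.28 = −91.93 dBm
SNR = P_sig − N = −84.7 − (−91.93) = 7.23 dB → 7.2 dB

7.2 dB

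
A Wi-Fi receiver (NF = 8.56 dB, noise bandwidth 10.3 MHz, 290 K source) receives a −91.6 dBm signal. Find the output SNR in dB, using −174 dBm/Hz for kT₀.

Noise floor: N = −174 + 10 log₁₀(B) + NF
10 log₁₀(1.03×10⁷) = 70.13 dB
N = −174 + 70.13 + 8.56 = −95.31 dBm
SNR = P_sig − N = −91.6 − (−95.31) = 3.71 dB → 3.7 dB

3.7 dB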